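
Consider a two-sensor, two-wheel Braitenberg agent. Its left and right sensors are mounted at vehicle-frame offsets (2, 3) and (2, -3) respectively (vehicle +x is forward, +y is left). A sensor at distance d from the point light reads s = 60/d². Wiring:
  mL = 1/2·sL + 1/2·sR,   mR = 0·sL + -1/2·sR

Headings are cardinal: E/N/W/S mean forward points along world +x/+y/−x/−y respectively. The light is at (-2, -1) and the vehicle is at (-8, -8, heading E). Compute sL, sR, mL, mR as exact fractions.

15/8 15/29 555/464 -15/58

left sensor world pos  = (-6, -5); dL² = 32
right sensor world pos = (-6, -11); dR² = 116
sL = 60/32 = 15/8
sR = 60/116 = 15/29
mL = 1/2·sL + 1/2·sR = 555/464
mR = 0·sL + -1/2·sR = -15/58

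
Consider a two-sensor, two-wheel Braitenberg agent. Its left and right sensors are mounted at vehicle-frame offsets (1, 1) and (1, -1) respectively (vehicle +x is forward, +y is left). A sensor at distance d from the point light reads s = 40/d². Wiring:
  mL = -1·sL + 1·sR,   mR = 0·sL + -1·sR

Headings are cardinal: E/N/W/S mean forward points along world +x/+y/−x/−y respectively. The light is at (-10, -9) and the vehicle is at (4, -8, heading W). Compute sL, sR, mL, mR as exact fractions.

40/169 40/173 -160/29237 -40/173

left sensor world pos  = (3, -9); dL² = 169
right sensor world pos = (3, -7); dR² = 173
sL = 40/169 = 40/169
sR = 40/173 = 40/173
mL = -1·sL + 1·sR = -160/29237
mR = 0·sL + -1·sR = -40/173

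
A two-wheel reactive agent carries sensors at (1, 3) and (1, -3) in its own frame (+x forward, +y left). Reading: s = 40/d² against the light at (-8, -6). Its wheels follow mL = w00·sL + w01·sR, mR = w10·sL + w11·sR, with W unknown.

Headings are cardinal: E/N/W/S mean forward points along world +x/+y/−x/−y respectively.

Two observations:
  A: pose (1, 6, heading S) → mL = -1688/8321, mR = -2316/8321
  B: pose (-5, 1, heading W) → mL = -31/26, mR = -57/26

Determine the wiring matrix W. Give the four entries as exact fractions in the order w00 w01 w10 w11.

-1/2 -1/2 -1 -1/2

obs A: pose=(1,6,S) → sL=8/53, sR=40/157, mL=-1688/8321, mR=-2316/8321
obs B: pose=(-5,1,W) → sL=2, sR=5/13, mL=-31/26, mR=-57/26
sensor matrix S = [[8/53, 40/157], [2, 5/13]]; det S = -48840/108173
solve [mL_A; mL_B] = S·[w00; w01] and [mR_A; mR_B] = S·[w10; w11]:
  w00 = -1/2, w01 = -1/2, w10 = -1, w11 = -1/2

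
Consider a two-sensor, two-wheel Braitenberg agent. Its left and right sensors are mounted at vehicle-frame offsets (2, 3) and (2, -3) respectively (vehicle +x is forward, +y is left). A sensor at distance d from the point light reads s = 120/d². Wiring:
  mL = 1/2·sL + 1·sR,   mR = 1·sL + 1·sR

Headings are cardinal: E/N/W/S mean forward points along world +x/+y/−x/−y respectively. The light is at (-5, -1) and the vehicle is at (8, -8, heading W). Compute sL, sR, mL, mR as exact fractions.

120/221 120/137 34740/30277 42960/30277

left sensor world pos  = (6, -11); dL² = 221
right sensor world pos = (6, -5); dR² = 137
sL = 120/221 = 120/221
sR = 120/137 = 120/137
mL = 1/2·sL + 1·sR = 34740/30277
mR = 1·sL + 1·sR = 42960/30277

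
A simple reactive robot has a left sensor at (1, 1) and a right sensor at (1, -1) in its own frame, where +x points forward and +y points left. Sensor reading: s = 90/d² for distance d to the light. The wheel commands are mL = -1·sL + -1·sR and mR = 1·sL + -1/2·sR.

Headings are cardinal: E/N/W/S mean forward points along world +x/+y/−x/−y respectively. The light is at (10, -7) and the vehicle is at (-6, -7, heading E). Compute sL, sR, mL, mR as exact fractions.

45/113 45/113 -90/113 45/226

left sensor world pos  = (-5, -6); dL² = 226
right sensor world pos = (-5, -8); dR² = 226
sL = 90/226 = 45/113
sR = 90/226 = 45/113
mL = -1·sL + -1·sR = -90/113
mR = 1·sL + -1/2·sR = 45/226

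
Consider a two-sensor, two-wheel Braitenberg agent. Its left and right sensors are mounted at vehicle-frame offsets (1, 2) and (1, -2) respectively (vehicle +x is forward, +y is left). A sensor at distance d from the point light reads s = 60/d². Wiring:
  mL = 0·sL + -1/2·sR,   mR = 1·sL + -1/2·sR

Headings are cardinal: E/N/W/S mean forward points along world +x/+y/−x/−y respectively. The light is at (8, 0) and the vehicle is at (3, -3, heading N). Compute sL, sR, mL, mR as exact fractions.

left sensor world pos  = (1, -2); dL² = 53
right sensor world pos = (5, -2); dR² = 13
sL = 60/53 = 60/53
sR = 60/13 = 60/13
mL = 0·sL + -1/2·sR = -30/13
mR = 1·sL + -1/2·sR = -810/689

60/53 60/13 -30/13 -810/689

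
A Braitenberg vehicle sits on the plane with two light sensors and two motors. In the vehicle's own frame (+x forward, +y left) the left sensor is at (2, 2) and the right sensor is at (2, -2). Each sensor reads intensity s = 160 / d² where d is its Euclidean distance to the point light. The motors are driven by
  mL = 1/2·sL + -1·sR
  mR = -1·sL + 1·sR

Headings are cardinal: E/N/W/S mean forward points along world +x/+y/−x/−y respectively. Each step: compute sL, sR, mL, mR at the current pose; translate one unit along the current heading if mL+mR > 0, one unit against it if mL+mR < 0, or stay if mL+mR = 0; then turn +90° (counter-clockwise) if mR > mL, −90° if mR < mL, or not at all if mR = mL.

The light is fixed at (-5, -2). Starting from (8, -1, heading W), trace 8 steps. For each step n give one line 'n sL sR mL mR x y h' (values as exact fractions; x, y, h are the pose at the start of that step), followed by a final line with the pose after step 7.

0 80/61 16/13 -456/793 -64/793 8 -1 W
1 160/257 32/29 -5904/7453 3584/7453 9 -1 S
2 10/17 5/8 -45/136 5/136 9 0 E
3 160/137 160/241 -2640/33017 -16640/33017 8 0 N
4 80/117 80/113 -4840/13221 320/13221 8 -1 E
5 160/109 32/41 -208/4469 -3072/4469 7 -1 N
6 4/5 4/5 -2/5 0 7 -2 E
7 32/17 160/173 48/2941 -2816/2941 6 -2 N
final 6 -3 E

n=0: pose=(8,-1,W); sL=80/61, sR=16/13; mL=-456/793, mR=-64/793; mL+mR=-40/61 → advance -1; mR−mL=392/793 → turn +1·90°
n=1: pose=(9,-1,S); sL=160/257, sR=32/29; mL=-5904/7453, mR=3584/7453; mL+mR=-80/257 → advance -1; mR−mL=9488/7453 → turn +1·90°
n=2: pose=(9,0,E); sL=10/17, sR=5/8; mL=-45/136, mR=5/136; mL+mR=-5/17 → advance -1; mR−mL=25/68 → turn +1·90°
n=3: pose=(8,0,N); sL=160/137, sR=160/241; mL=-2640/33017, mR=-16640/33017; mL+mR=-80/137 → advance -1; mR−mL=-14000/33017 → turn -1·90°
n=4: pose=(8,-1,E); sL=80/117, sR=80/113; mL=-4840/13221, mR=320/13221; mL+mR=-40/117 → advance -1; mR−mL=1720/4407 → turn +1·90°
n=5: pose=(7,-1,N); sL=160/109, sR=32/41; mL=-208/4469, mR=-3072/4469; mL+mR=-80/109 → advance -1; mR−mL=-2864/4469 → turn -1·90°
n=6: pose=(7,-2,E); sL=4/5, sR=4/5; mL=-2/5, mR=0; mL+mR=-2/5 → advance -1; mR−mL=2/5 → turn +1·90°
n=7: pose=(6,-2,N); sL=32/17, sR=160/173; mL=48/2941, mR=-2816/2941; mL+mR=-16/17 → advance -1; mR−mL=-2864/2941 → turn -1·90°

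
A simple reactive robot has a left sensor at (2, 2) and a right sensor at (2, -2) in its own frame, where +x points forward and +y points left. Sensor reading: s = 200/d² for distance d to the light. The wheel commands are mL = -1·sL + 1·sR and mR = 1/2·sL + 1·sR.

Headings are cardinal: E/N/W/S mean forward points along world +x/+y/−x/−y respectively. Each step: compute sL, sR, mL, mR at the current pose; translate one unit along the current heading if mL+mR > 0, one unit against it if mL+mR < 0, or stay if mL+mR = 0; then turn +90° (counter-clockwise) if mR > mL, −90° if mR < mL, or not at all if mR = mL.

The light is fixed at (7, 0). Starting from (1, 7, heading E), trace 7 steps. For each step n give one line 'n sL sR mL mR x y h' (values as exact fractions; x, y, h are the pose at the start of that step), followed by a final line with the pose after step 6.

n=0: pose=(1,7,E); sL=200/97, sR=200/41; mL=11200/3977, mR=23500/3977; mL+mR=34700/3977 → advance +1; mR−mL=300/97 → turn +1·90°
n=1: pose=(2,7,N); sL=20/13, sR=20/9; mL=80/117, mR=350/117; mL+mR=430/117 → advance +1; mR−mL=30/13 → turn +1·90°
n=2: pose=(2,8,W); sL=40/17, sR=200/149; mL=-2560/2533, mR=6380/2533; mL+mR=3820/2533 → advance +1; mR−mL=60/17 → turn +1·90°
n=3: pose=(1,8,S); sL=50/13, sR=2; mL=-24/13, mR=51/13; mL+mR=27/13 → advance +1; mR−mL=75/13 → turn +1·90°
n=4: pose=(1,7,E); sL=200/97, sR=200/41; mL=11200/3977, mR=23500/3977; mL+mR=34700/3977 → advance +1; mR−mL=300/97 → turn +1·90°
n=5: pose=(2,7,N); sL=20/13, sR=20/9; mL=80/117, mR=350/117; mL+mR=430/117 → advance +1; mR−mL=30/13 → turn +1·90°
n=6: pose=(2,8,W); sL=40/17, sR=200/149; mL=-2560/2533, mR=6380/2533; mL+mR=3820/2533 → advance +1; mR−mL=60/17 → turn +1·90°

0 200/97 200/41 11200/3977 23500/3977 1 7 E
1 20/13 20/9 80/117 350/117 2 7 N
2 40/17 200/149 -2560/2533 6380/2533 2 8 W
3 50/13 2 -24/13 51/13 1 8 S
4 200/97 200/41 11200/3977 23500/3977 1 7 E
5 20/13 20/9 80/117 350/117 2 7 N
6 40/17 200/149 -2560/2533 6380/2533 2 8 W
final 1 8 S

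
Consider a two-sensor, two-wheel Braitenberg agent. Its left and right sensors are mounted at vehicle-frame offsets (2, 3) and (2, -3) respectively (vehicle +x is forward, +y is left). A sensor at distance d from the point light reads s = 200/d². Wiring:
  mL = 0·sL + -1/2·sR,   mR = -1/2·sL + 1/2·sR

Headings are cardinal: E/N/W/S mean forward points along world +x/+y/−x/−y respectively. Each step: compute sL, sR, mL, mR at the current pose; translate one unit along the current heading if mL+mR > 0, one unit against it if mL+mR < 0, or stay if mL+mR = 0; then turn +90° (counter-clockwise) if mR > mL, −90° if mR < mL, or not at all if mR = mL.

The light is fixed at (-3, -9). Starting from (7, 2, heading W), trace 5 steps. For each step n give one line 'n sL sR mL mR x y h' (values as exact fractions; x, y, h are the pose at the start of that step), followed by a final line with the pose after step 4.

0 25/16 10/13 -5/13 -165/416 7 2 W
1 200/233 40/73 -20/73 -2640/17009 8 2 N
2 20/13 4/5 -2/5 -24/65 8 1 W
3 200/289 40/29 -20/29 2880/8381 9 1 S
4 25/49 10/13 -5/13 165/1274 9 2 E
final 8 2 N

n=0: pose=(7,2,W); sL=25/16, sR=10/13; mL=-5/13, mR=-165/416; mL+mR=-25/32 → advance -1; mR−mL=-5/416 → turn -1·90°
n=1: pose=(8,2,N); sL=200/233, sR=40/73; mL=-20/73, mR=-2640/17009; mL+mR=-100/233 → advance -1; mR−mL=2020/17009 → turn +1·90°
n=2: pose=(8,1,W); sL=20/13, sR=4/5; mL=-2/5, mR=-24/65; mL+mR=-10/13 → advance -1; mR−mL=2/65 → turn +1·90°
n=3: pose=(9,1,S); sL=200/289, sR=40/29; mL=-20/29, mR=2880/8381; mL+mR=-100/289 → advance -1; mR−mL=8660/8381 → turn +1·90°
n=4: pose=(9,2,E); sL=25/49, sR=10/13; mL=-5/13, mR=165/1274; mL+mR=-25/98 → advance -1; mR−mL=655/1274 → turn +1·90°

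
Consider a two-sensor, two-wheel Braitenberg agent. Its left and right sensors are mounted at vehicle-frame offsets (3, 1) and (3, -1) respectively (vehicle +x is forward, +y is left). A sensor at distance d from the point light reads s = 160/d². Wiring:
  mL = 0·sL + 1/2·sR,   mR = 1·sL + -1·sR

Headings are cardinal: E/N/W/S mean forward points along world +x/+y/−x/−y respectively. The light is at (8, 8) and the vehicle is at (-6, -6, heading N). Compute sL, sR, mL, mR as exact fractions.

left sensor world pos  = (-7, -3); dL² = 346
right sensor world pos = (-5, -3); dR² = 290
sL = 160/346 = 80/173
sR = 160/290 = 16/29
mL = 0·sL + 1/2·sR = 8/29
mR = 1·sL + -1·sR = -448/5017

80/173 16/29 8/29 -448/5017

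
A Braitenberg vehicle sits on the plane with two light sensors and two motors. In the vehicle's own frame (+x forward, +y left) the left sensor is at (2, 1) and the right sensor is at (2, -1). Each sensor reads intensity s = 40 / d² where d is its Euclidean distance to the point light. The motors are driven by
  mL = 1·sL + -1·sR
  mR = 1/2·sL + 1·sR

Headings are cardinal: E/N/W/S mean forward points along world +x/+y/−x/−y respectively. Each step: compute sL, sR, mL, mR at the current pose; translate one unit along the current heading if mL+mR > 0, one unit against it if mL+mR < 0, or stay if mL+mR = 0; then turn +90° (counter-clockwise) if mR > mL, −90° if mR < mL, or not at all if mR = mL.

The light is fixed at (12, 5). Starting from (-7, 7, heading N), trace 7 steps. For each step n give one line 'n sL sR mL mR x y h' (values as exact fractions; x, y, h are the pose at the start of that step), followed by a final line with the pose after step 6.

0 5/52 2/17 -19/884 293/1768 -7 7 N
1 8/89 40/457 96/40673 5388/40673 -7 8 W
2 20/181 20/221 800/40001 5830/40001 -8 8 S
3 40/333 8/65 -64/21645 3964/21645 -8 7 E
4 5/52 2/17 -19/884 293/1768 -7 7 N
5 8/89 40/457 96/40673 5388/40673 -7 8 W
6 20/181 20/221 800/40001 5830/40001 -8 8 S
final -8 7 E

n=0: pose=(-7,7,N); sL=5/52, sR=2/17; mL=-19/884, mR=293/1768; mL+mR=15/104 → advance +1; mR−mL=331/1768 → turn +1·90°
n=1: pose=(-7,8,W); sL=8/89, sR=40/457; mL=96/40673, mR=5388/40673; mL+mR=12/89 → advance +1; mR−mL=5292/40673 → turn +1·90°
n=2: pose=(-8,8,S); sL=20/181, sR=20/221; mL=800/40001, mR=5830/40001; mL+mR=30/181 → advance +1; mR−mL=5030/40001 → turn +1·90°
n=3: pose=(-8,7,E); sL=40/333, sR=8/65; mL=-64/21645, mR=3964/21645; mL+mR=20/111 → advance +1; mR−mL=4028/21645 → turn +1·90°
n=4: pose=(-7,7,N); sL=5/52, sR=2/17; mL=-19/884, mR=293/1768; mL+mR=15/104 → advance +1; mR−mL=331/1768 → turn +1·90°
n=5: pose=(-7,8,W); sL=8/89, sR=40/457; mL=96/40673, mR=5388/40673; mL+mR=12/89 → advance +1; mR−mL=5292/40673 → turn +1·90°
n=6: pose=(-8,8,S); sL=20/181, sR=20/221; mL=800/40001, mR=5830/40001; mL+mR=30/181 → advance +1; mR−mL=5030/40001 → turn +1·90°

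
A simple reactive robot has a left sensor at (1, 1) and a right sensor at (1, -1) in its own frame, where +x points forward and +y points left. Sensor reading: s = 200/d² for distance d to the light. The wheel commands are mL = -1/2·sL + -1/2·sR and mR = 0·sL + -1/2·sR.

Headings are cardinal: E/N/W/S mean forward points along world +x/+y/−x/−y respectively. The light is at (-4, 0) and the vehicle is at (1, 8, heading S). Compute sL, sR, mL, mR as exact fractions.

left sensor world pos  = (2, 7); dL² = 85
right sensor world pos = (0, 7); dR² = 65
sL = 200/85 = 40/17
sR = 200/65 = 40/13
mL = -1/2·sL + -1/2·sR = -600/221
mR = 0·sL + -1/2·sR = -20/13

40/17 40/13 -600/221 -20/13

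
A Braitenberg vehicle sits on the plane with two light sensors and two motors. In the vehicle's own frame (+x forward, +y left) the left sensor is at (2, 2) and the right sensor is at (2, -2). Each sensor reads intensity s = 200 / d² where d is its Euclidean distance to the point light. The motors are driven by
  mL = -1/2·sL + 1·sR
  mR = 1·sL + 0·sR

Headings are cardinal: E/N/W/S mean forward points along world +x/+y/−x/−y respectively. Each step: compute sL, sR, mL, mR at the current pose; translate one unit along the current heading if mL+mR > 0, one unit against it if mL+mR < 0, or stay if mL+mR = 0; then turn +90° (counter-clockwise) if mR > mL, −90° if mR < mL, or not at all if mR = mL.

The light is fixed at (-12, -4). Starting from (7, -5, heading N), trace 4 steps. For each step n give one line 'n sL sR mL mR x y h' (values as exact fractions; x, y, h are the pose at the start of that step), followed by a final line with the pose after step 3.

0 20/29 100/221 690/6409 20/29 7 -5 N
1 200/293 200/293 100/293 200/293 7 -4 W
2 50/101 10/13 685/1313 50/101 6 -4 S
3 40/53 200/257 5460/13621 40/53 6 -5 W
final 5 -5 S

n=0: pose=(7,-5,N); sL=20/29, sR=100/221; mL=690/6409, mR=20/29; mL+mR=5110/6409 → advance +1; mR−mL=3730/6409 → turn +1·90°
n=1: pose=(7,-4,W); sL=200/293, sR=200/293; mL=100/293, mR=200/293; mL+mR=300/293 → advance +1; mR−mL=100/293 → turn +1·90°
n=2: pose=(6,-4,S); sL=50/101, sR=10/13; mL=685/1313, mR=50/101; mL+mR=1335/1313 → advance +1; mR−mL=-35/1313 → turn -1·90°
n=3: pose=(6,-5,W); sL=40/53, sR=200/257; mL=5460/13621, mR=40/53; mL+mR=15740/13621 → advance +1; mR−mL=4820/13621 → turn +1·90°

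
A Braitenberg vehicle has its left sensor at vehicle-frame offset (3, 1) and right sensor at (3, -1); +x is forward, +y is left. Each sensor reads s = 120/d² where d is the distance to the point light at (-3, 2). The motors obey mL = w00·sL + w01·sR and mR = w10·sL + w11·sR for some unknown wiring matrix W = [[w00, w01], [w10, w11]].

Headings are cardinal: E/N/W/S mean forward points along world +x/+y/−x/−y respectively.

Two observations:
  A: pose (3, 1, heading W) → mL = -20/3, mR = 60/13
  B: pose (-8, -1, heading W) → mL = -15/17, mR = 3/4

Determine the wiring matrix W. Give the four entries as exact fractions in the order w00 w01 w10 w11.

0 -1/2 1/2 0

obs A: pose=(3,1,W) → sL=120/13, sR=40/3, mL=-20/3, mR=60/13
obs B: pose=(-8,-1,W) → sL=3/2, sR=30/17, mL=-15/17, mR=3/4
sensor matrix S = [[120/13, 40/3], [3/2, 30/17]]; det S = -820/221
solve [mL_A; mL_B] = S·[w00; w01] and [mR_A; mR_B] = S·[w10; w11]:
  w00 = 0, w01 = -1/2, w10 = 1/2, w11 = 0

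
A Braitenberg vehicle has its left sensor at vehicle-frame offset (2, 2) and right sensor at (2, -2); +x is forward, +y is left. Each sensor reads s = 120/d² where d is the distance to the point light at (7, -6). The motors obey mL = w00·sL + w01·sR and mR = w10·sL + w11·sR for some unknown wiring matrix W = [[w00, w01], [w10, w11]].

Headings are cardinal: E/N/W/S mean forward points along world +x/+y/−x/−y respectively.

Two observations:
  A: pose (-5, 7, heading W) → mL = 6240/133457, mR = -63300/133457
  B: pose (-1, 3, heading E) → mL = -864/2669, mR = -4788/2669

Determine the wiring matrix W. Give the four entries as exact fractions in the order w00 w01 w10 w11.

1/2 -1/2 -1/2 -1

obs A: pose=(-5,7,W) → sL=120/317, sR=120/421, mL=6240/133457, mR=-63300/133457
obs B: pose=(-1,3,E) → sL=120/157, sR=24/17, mL=-864/2669, mR=-4788/2669
sensor matrix S = [[120/317, 120/421], [120/157, 24/17]]; det S = 112757760/356196733
solve [mL_A; mL_B] = S·[w00; w01] and [mR_A; mR_B] = S·[w10; w11]:
  w00 = 1/2, w01 = -1/2, w10 = -1/2, w11 = -1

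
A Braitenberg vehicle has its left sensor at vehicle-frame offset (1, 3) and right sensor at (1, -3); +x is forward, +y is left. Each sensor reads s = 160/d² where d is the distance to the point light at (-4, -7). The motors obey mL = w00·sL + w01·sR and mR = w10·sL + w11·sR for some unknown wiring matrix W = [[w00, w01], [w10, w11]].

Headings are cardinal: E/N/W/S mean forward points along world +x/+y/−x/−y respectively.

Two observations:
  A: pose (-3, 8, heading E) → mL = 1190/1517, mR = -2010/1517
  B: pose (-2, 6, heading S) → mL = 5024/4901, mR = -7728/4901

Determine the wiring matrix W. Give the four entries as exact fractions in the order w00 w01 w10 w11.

1/2 1/2 -1/2 -1

obs A: pose=(-3,8,E) → sL=20/41, sR=40/37, mL=1190/1517, mR=-2010/1517
obs B: pose=(-2,6,S) → sL=160/169, sR=32/29, mL=5024/4901, mR=-7728/4901
sensor matrix S = [[20/41, 40/37], [160/169, 32/29]]; det S = -3607680/7434817
solve [mL_A; mL_B] = S·[w00; w01] and [mR_A; mR_B] = S·[w10; w11]:
  w00 = 1/2, w01 = 1/2, w10 = -1/2, w11 = -1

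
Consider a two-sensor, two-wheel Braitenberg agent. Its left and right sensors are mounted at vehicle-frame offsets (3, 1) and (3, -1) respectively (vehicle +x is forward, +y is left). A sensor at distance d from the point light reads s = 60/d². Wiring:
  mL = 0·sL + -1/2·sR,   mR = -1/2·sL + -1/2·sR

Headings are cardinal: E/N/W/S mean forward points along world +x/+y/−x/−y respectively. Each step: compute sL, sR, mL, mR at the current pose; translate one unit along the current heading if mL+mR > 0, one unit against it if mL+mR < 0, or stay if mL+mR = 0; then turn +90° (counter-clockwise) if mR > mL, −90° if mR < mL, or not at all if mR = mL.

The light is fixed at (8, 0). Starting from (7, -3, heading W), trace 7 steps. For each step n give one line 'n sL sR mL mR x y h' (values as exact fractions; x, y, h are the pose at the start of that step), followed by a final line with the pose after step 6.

n=0: pose=(7,-3,W); sL=15/8, sR=3; mL=-3/2, mR=-39/16; mL+mR=-63/16 → advance -1; mR−mL=-15/16 → turn -1·90°
n=1: pose=(8,-3,N); sL=60, sR=60; mL=-30, mR=-60; mL+mR=-90 → advance -1; mR−mL=-30 → turn -1·90°
n=2: pose=(8,-4,E); sL=10/3, sR=30/17; mL=-15/17, mR=-130/51; mL+mR=-175/51 → advance -1; mR−mL=-5/3 → turn -1·90°
n=3: pose=(7,-4,S); sL=60/49, sR=60/53; mL=-30/53, mR=-3060/2597; mL+mR=-4530/2597 → advance -1; mR−mL=-30/49 → turn -1·90°
n=4: pose=(7,-3,W); sL=15/8, sR=3; mL=-3/2, mR=-39/16; mL+mR=-63/16 → advance -1; mR−mL=-15/16 → turn -1·90°
n=5: pose=(8,-3,N); sL=60, sR=60; mL=-30, mR=-60; mL+mR=-90 → advance -1; mR−mL=-30 → turn -1·90°
n=6: pose=(8,-4,E); sL=10/3, sR=30/17; mL=-15/17, mR=-130/51; mL+mR=-175/51 → advance -1; mR−mL=-5/3 → turn -1·90°

0 15/8 3 -3/2 -39/16 7 -3 W
1 60 60 -30 -60 8 -3 N
2 10/3 30/17 -15/17 -130/51 8 -4 E
3 60/49 60/53 -30/53 -3060/2597 7 -4 S
4 15/8 3 -3/2 -39/16 7 -3 W
5 60 60 -30 -60 8 -3 N
6 10/3 30/17 -15/17 -130/51 8 -4 E
final 7 -4 S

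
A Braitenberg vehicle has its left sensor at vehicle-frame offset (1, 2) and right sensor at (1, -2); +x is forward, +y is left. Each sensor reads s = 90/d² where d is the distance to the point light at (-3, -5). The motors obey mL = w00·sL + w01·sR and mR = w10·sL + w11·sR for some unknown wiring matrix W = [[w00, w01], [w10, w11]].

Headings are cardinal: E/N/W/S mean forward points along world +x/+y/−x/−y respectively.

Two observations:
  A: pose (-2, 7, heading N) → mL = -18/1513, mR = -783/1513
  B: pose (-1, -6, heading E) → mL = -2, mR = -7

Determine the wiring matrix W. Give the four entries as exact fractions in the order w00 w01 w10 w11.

obs A: pose=(-2,7,N) → sL=9/17, sR=45/89, mL=-18/1513, mR=-783/1513
obs B: pose=(-1,-6,E) → sL=9, sR=5, mL=-2, mR=-7
sensor matrix S = [[9/17, 45/89], [9, 5]]; det S = -2880/1513
solve [mL_A; mL_B] = S·[w00; w01] and [mR_A; mR_B] = S·[w10; w11]:
  w00 = -1/2, w01 = 1/2, w10 = -1/2, w11 = -1/2

-1/2 1/2 -1/2 -1/2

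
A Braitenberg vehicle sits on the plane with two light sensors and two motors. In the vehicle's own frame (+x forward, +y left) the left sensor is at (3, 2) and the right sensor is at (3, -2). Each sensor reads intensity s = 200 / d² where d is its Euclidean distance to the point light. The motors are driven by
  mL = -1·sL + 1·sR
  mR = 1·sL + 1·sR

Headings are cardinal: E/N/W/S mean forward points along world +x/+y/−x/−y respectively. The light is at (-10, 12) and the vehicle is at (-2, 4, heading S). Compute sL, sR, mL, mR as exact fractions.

200/221 200/157 12800/34697 75600/34697

left sensor world pos  = (0, 1); dL² = 221
right sensor world pos = (-4, 1); dR² = 157
sL = 200/221 = 200/221
sR = 200/157 = 200/157
mL = -1·sL + 1·sR = 12800/34697
mR = 1·sL + 1·sR = 75600/34697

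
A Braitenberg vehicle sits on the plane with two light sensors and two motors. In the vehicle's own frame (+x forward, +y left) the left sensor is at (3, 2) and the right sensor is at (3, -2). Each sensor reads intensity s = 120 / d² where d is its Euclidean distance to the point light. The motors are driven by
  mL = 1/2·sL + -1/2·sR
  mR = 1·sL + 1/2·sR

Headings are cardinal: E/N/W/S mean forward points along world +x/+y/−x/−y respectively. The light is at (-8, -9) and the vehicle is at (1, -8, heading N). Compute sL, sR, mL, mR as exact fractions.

left sensor world pos  = (-1, -5); dL² = 65
right sensor world pos = (3, -5); dR² = 137
sL = 120/65 = 24/13
sR = 120/137 = 120/137
mL = 1/2·sL + -1/2·sR = 864/1781
mR = 1·sL + 1/2·sR = 4068/1781

24/13 120/137 864/1781 4068/1781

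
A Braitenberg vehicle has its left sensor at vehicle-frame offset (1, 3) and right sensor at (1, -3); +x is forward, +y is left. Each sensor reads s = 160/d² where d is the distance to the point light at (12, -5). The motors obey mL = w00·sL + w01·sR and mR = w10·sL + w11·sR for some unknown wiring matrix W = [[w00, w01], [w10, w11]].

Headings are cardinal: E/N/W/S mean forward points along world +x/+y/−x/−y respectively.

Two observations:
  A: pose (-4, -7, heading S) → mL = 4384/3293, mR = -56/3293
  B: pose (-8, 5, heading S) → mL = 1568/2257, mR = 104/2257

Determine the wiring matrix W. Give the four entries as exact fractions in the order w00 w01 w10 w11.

obs A: pose=(-4,-7,S) → sL=80/89, sR=16/37, mL=4384/3293, mR=-56/3293
obs B: pose=(-8,5,S) → sL=16/37, sR=16/61, mL=1568/2257, mR=104/2257
sensor matrix S = [[80/89, 16/37], [16/37, 16/61]]; det S = 362496/7432301
solve [mL_A; mL_B] = S·[w00; w01] and [mR_A; mR_B] = S·[w10; w11]:
  w00 = 1, w01 = 1, w10 = -1/2, w11 = 1

1 1 -1/2 1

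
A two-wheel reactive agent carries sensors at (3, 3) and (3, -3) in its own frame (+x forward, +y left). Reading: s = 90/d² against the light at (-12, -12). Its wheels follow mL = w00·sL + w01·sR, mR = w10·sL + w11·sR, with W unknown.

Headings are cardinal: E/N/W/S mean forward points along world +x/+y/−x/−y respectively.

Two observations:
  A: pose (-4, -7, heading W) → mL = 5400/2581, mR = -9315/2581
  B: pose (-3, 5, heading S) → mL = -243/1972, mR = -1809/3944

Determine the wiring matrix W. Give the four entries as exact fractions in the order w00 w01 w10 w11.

obs A: pose=(-4,-7,W) → sL=90/29, sR=90/89, mL=5400/2581, mR=-9315/2581
obs B: pose=(-3,5,S) → sL=9/34, sR=45/116, mL=-243/1972, mR=-1809/3944
sensor matrix S = [[90/29, 90/89], [9/34, 45/116]]; det S = 2382615/2544866
solve [mL_A; mL_B] = S·[w00; w01] and [mR_A; mR_B] = S·[w10; w11]:
  w00 = 1, w01 = -1, w10 = -1, w11 = -1/2

1 -1 -1 -1/2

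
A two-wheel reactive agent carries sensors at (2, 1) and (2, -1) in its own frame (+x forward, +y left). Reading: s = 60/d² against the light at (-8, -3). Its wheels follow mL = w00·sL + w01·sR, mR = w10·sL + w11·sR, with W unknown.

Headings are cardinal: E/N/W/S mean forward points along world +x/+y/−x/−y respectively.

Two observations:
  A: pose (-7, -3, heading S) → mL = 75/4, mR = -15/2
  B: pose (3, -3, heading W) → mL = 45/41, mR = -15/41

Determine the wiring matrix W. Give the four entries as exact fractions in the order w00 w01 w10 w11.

obs A: pose=(-7,-3,S) → sL=15/2, sR=15, mL=75/4, mR=-15/2
obs B: pose=(3,-3,W) → sL=30/41, sR=30/41, mL=45/41, mR=-15/41
sensor matrix S = [[15/2, 15], [30/41, 30/41]]; det S = -225/41
solve [mL_A; mL_B] = S·[w00; w01] and [mR_A; mR_B] = S·[w10; w11]:
  w00 = 1/2, w01 = 1, w10 = 0, w11 = -1/2

1/2 1 0 -1/2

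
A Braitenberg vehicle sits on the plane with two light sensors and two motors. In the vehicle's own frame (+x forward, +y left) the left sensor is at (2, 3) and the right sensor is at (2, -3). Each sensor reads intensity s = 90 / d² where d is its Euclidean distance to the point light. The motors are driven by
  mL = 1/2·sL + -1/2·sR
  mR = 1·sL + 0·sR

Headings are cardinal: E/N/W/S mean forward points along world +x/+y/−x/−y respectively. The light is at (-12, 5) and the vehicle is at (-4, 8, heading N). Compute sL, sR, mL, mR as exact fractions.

9/5 45/73 216/365 9/5

left sensor world pos  = (-7, 10); dL² = 50
right sensor world pos = (-1, 10); dR² = 146
sL = 90/50 = 9/5
sR = 90/146 = 45/73
mL = 1/2·sL + -1/2·sR = 216/365
mR = 1·sL + 0·sR = 9/5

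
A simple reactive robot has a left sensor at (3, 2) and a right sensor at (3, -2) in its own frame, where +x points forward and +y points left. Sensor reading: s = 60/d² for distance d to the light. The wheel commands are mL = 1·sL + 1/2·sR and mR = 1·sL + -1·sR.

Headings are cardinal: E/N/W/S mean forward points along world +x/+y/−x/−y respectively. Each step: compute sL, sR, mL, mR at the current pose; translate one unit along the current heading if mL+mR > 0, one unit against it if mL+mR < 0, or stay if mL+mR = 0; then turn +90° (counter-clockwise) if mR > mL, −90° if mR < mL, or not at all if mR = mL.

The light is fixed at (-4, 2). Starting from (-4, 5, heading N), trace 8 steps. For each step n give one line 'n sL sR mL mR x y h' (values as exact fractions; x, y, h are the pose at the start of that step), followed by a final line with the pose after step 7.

n=0: pose=(-4,5,N); sL=3/2, sR=3/2; mL=9/4, mR=0; mL+mR=9/4 → advance +1; mR−mL=-9/4 → turn -1·90°
n=1: pose=(-4,6,E); sL=4/3, sR=60/13; mL=142/39, mR=-128/39; mL+mR=14/39 → advance +1; mR−mL=-90/13 → turn -1·90°
n=2: pose=(-3,6,S); sL=6, sR=30; mL=21, mR=-24; mL+mR=-3 → advance -1; mR−mL=-45 → turn -1·90°
n=3: pose=(-3,7,W); sL=60/13, sR=60/53; mL=3570/689, mR=2400/689; mL+mR=5970/689 → advance +1; mR−mL=-90/53 → turn -1·90°
n=4: pose=(-4,7,N); sL=15/17, sR=15/17; mL=45/34, mR=0; mL+mR=45/34 → advance +1; mR−mL=-45/34 → turn -1·90°
n=5: pose=(-4,8,E); sL=60/73, sR=12/5; mL=738/365, mR=-576/365; mL+mR=162/365 → advance +1; mR−mL=-18/5 → turn -1·90°
n=6: pose=(-3,8,S); sL=10/3, sR=6; mL=19/3, mR=-8/3; mL+mR=11/3 → advance +1; mR−mL=-9 → turn -1·90°
n=7: pose=(-3,7,W); sL=60/13, sR=60/53; mL=3570/689, mR=2400/689; mL+mR=5970/689 → advance +1; mR−mL=-90/53 → turn -1·90°

0 3/2 3/2 9/4 0 -4 5 N
1 4/3 60/13 142/39 -128/39 -4 6 E
2 6 30 21 -24 -3 6 S
3 60/13 60/53 3570/689 2400/689 -3 7 W
4 15/17 15/17 45/34 0 -4 7 N
5 60/73 12/5 738/365 -576/365 -4 8 E
6 10/3 6 19/3 -8/3 -3 8 S
7 60/13 60/53 3570/689 2400/689 -3 7 W
final -4 7 N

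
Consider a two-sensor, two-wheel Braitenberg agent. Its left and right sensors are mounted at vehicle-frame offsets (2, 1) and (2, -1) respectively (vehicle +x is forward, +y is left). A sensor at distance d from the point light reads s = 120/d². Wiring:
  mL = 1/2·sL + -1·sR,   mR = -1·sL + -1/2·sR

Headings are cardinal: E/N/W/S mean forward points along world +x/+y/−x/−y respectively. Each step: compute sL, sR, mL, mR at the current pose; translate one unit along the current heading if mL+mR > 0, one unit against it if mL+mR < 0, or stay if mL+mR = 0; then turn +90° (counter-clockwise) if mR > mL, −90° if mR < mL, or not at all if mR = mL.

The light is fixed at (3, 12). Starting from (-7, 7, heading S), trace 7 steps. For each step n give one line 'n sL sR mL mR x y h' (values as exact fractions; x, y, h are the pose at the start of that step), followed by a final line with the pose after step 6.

0 12/13 12/17 -54/221 -282/221 -7 7 S
1 120/169 40/51 -3700/8619 -9500/8619 -7 8 W
2 15/13 30/17 -525/442 -450/221 -6 8 N
3 24/13 24/17 -108/221 -564/221 -6 7 E
4 12/13 12/17 -54/221 -282/221 -7 7 S
5 120/169 40/51 -3700/8619 -9500/8619 -7 8 W
6 15/13 30/17 -525/442 -450/221 -6 8 N
final -6 7 E

n=0: pose=(-7,7,S); sL=12/13, sR=12/17; mL=-54/221, mR=-282/221; mL+mR=-336/221 → advance -1; mR−mL=-228/221 → turn -1·90°
n=1: pose=(-7,8,W); sL=120/169, sR=40/51; mL=-3700/8619, mR=-9500/8619; mL+mR=-4400/2873 → advance -1; mR−mL=-5800/8619 → turn -1·90°
n=2: pose=(-6,8,N); sL=15/13, sR=30/17; mL=-525/442, mR=-450/221; mL+mR=-1425/442 → advance -1; mR−mL=-375/442 → turn -1·90°
n=3: pose=(-6,7,E); sL=24/13, sR=24/17; mL=-108/221, mR=-564/221; mL+mR=-672/221 → advance -1; mR−mL=-456/221 → turn -1·90°
n=4: pose=(-7,7,S); sL=12/13, sR=12/17; mL=-54/221, mR=-282/221; mL+mR=-336/221 → advance -1; mR−mL=-228/221 → turn -1·90°
n=5: pose=(-7,8,W); sL=120/169, sR=40/51; mL=-3700/8619, mR=-9500/8619; mL+mR=-4400/2873 → advance -1; mR−mL=-5800/8619 → turn -1·90°
n=6: pose=(-6,8,N); sL=15/13, sR=30/17; mL=-525/442, mR=-450/221; mL+mR=-1425/442 → advance -1; mR−mL=-375/442 → turn -1·90°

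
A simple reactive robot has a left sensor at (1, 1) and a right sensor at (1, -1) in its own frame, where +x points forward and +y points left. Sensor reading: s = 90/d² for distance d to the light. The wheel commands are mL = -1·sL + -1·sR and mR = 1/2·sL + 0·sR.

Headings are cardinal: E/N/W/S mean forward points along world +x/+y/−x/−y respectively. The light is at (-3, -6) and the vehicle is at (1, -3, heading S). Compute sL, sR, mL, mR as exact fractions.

left sensor world pos  = (2, -4); dL² = 29
right sensor world pos = (0, -4); dR² = 13
sL = 90/29 = 90/29
sR = 90/13 = 90/13
mL = -1·sL + -1·sR = -3780/377
mR = 1/2·sL + 0·sR = 45/29

90/29 90/13 -3780/377 45/29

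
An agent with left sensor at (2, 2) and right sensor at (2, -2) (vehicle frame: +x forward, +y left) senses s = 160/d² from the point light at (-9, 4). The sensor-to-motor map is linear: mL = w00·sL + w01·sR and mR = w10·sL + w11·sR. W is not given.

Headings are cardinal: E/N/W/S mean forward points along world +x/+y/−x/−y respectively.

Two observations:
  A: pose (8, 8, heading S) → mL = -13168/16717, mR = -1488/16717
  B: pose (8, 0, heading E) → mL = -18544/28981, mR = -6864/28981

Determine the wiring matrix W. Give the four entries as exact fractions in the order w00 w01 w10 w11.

obs A: pose=(8,8,S) → sL=32/73, sR=160/229, mL=-13168/16717, mR=-1488/16717
obs B: pose=(8,0,E) → sL=32/73, sR=160/397, mL=-18544/28981, mR=-6864/28981
sensor matrix S = [[32/73, 160/229], [32/73, 160/397]]; det S = -860160/6636649
solve [mL_A; mL_B] = S·[w00; w01] and [mR_A; mR_B] = S·[w10; w11]:
  w00 = -1, w01 = -1/2, w10 = -1, w11 = 1/2

-1 -1/2 -1 1/2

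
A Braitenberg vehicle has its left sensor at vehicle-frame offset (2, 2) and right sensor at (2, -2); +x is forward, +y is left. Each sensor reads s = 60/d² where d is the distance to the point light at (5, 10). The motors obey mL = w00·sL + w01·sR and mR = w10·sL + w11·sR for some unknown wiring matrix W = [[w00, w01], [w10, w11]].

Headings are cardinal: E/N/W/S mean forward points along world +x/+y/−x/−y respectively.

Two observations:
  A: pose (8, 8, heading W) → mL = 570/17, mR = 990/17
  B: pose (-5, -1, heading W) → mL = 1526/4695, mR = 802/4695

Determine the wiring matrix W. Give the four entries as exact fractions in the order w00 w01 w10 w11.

1 1/2 -1/2 1

obs A: pose=(8,8,W) → sL=60/17, sR=60, mL=570/17, mR=990/17
obs B: pose=(-5,-1,W) → sL=60/313, sR=4/15, mL=1526/4695, mR=802/4695
sensor matrix S = [[60/17, 60], [60/313, 4/15]]; det S = -56192/5321
solve [mL_A; mL_B] = S·[w00; w01] and [mR_A; mR_B] = S·[w10; w11]:
  w00 = 1, w01 = 1/2, w10 = -1/2, w11 = 1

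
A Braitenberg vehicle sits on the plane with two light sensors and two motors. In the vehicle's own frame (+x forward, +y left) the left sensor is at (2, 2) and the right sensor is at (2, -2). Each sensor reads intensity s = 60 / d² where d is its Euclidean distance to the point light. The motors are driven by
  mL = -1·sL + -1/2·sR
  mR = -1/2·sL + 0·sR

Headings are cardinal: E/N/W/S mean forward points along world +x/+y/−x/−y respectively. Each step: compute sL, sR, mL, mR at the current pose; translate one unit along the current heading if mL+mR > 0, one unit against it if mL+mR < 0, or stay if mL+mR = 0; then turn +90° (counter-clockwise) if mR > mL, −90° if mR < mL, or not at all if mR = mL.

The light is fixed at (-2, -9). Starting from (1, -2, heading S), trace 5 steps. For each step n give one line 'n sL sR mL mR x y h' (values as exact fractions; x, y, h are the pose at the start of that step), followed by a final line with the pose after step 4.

n=0: pose=(1,-2,S); sL=6/5, sR=30/13; mL=-153/65, mR=-3/5; mL+mR=-192/65 → advance -1; mR−mL=114/65 → turn +1·90°
n=1: pose=(1,-1,E); sL=12/25, sR=60/61; mL=-1482/1525, mR=-6/25; mL+mR=-1848/1525 → advance -1; mR−mL=1116/1525 → turn +1·90°
n=2: pose=(0,-1,N); sL=3/5, sR=15/29; mL=-249/290, mR=-3/10; mL+mR=-168/145 → advance -1; mR−mL=81/145 → turn +1·90°
n=3: pose=(0,-2,W); sL=12/5, sR=20/27; mL=-374/135, mR=-6/5; mL+mR=-536/135 → advance -1; mR−mL=212/135 → turn +1·90°
n=4: pose=(1,-2,S); sL=6/5, sR=30/13; mL=-153/65, mR=-3/5; mL+mR=-192/65 → advance -1; mR−mL=114/65 → turn +1·90°

0 6/5 30/13 -153/65 -3/5 1 -2 S
1 12/25 60/61 -1482/1525 -6/25 1 -1 E
2 3/5 15/29 -249/290 -3/10 0 -1 N
3 12/5 20/27 -374/135 -6/5 0 -2 W
4 6/5 30/13 -153/65 -3/5 1 -2 S
final 1 -1 E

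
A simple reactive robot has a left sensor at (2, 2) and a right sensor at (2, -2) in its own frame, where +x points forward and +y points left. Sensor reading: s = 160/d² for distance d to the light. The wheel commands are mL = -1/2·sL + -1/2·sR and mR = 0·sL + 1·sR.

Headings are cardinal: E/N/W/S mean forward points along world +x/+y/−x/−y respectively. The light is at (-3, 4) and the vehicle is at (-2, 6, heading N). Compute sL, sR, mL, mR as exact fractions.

left sensor world pos  = (-4, 8); dL² = 17
right sensor world pos = (0, 8); dR² = 25
sL = 160/17 = 160/17
sR = 160/25 = 32/5
mL = -1/2·sL + -1/2·sR = -672/85
mR = 0·sL + 1·sR = 32/5

160/17 32/5 -672/85 32/5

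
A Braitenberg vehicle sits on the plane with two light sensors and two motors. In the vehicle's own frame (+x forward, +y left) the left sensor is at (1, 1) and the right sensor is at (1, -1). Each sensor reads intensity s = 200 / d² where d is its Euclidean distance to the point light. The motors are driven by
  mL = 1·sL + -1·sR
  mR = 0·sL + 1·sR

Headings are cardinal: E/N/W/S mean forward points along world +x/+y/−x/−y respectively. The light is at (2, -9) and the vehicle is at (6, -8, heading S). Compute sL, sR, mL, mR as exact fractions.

left sensor world pos  = (7, -9); dL² = 25
right sensor world pos = (5, -9); dR² = 9
sL = 200/25 = 8
sR = 200/9 = 200/9
mL = 1·sL + -1·sR = -128/9
mR = 0·sL + 1·sR = 200/9

8 200/9 -128/9 200/9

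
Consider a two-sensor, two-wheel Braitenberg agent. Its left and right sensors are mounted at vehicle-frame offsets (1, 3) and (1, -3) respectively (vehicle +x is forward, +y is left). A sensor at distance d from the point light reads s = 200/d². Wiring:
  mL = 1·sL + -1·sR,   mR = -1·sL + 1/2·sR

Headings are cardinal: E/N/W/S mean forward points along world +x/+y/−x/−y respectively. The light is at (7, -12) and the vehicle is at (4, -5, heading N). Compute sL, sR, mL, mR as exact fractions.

left sensor world pos  = (1, -4); dL² = 100
right sensor world pos = (7, -4); dR² = 64
sL = 200/100 = 2
sR = 200/64 = 25/8
mL = 1·sL + -1·sR = -9/8
mR = -1·sL + 1/2·sR = -7/16

2 25/8 -9/8 -7/16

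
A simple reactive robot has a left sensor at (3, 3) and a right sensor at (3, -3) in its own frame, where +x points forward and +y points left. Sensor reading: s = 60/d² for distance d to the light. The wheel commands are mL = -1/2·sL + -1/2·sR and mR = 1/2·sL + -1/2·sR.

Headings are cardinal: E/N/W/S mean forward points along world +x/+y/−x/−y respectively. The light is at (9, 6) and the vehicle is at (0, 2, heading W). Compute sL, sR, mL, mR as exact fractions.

left sensor world pos  = (-3, -1); dL² = 193
right sensor world pos = (-3, 5); dR² = 145
sL = 60/193 = 60/193
sR = 60/145 = 12/29
mL = -1/2·sL + -1/2·sR = -2028/5597
mR = 1/2·sL + -1/2·sR = -288/5597

60/193 12/29 -2028/5597 -288/5597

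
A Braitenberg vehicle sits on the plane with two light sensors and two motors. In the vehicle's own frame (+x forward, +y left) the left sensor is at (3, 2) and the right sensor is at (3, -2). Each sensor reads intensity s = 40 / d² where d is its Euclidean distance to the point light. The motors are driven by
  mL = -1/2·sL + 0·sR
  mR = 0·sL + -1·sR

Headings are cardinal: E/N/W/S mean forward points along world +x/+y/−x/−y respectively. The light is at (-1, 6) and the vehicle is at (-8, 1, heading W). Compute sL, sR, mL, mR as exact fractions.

left sensor world pos  = (-11, -1); dL² = 149
right sensor world pos = (-11, 3); dR² = 109
sL = 40/149 = 40/149
sR = 40/109 = 40/109
mL = -1/2·sL + 0·sR = -20/149
mR = 0·sL + -1·sR = -40/109

40/149 40/109 -20/149 -40/109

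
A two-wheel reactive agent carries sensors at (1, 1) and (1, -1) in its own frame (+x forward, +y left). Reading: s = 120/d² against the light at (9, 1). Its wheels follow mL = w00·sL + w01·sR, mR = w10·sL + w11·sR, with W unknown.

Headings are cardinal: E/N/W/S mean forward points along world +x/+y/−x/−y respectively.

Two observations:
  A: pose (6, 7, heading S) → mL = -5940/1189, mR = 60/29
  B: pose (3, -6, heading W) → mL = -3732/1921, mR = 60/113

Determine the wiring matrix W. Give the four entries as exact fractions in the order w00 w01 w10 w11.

obs A: pose=(6,7,S) → sL=120/29, sR=120/41, mL=-5940/1189, mR=60/29
obs B: pose=(3,-6,W) → sL=120/113, sR=24/17, mL=-3732/1921, mR=60/113
sensor matrix S = [[120/29, 120/41], [120/113, 24/17]]; det S = 6243840/2284069
solve [mL_A; mL_B] = S·[w00; w01] and [mR_A; mR_B] = S·[w10; w11]:
  w00 = -1/2, w01 = -1, w10 = 1/2, w11 = 0

-1/2 -1 1/2 0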